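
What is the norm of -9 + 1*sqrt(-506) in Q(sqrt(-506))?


N(a + b*sqrt(d)) = a^2 - d*b^2
= (-9)^2 - (-506)*(1)^2
= 81 + 506
= 587

587


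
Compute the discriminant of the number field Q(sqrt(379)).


For K = Q(sqrt(d)) with d squarefree: disc(K) = d if d = 1 mod 4, and disc(K) = 4d if d = 2 or 3 mod 4.
Here d = 379, and d mod 4 = 3.
d = 3 mod 4, not 1 (O_K = Z[sqrt(d)]), so disc(K) = 4d = 4 * (379) = 1516

1516


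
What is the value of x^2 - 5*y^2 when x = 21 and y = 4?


x^2 - d*y^2
= 21^2 - 5*4^2
= 441 - 80
= 361

361


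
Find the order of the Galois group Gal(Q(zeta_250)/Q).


|Gal(Q(zeta_250)/Q)| = phi(250)
= 100

100


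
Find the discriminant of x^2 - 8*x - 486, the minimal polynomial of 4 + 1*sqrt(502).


The element 4 + 1*sqrt(502) has minimal polynomial:
x^2 - 8*x - 486
Discriminant = (-8)^2 - 4*(-486)
= 64 + 1944
= 2008

2008


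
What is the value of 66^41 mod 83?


p = 83 is prime and the exponent is (p-1)/2 = 41, so by Euler's criterion 66^41 = (66/83) = +1 or -1 mod 83.
Compute by square-and-multiply:
  41 = 32 + 8 + 1 (binary 101001)
  Repeated squaring mod 83: 66^1 = 66, 66^2 = 40, 66^4 = 23, 66^8 = 31, 66^16 = 48, 66^32 = 63
  66^41 = 66^32 * 66^8 * 66^1 = 63 * 31 * 66 mod 83
    63 * 31 = 1953 = 44 mod 83
    44 * 66 = 2904 = 82 mod 83
  66^41 = 82 mod 83
Result 82 = p - 1 = -1 mod 83: 66 is a quadratic non-residue mod 83. As a residue in [0, p-1] the value is 82.
66^41 mod 83 = 82

82


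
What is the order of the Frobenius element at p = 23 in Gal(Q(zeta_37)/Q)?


The Frobenius at p in Gal(Q(zeta_n)/Q) = (Z/nZ)* is the class of p, so its order is ord_37(23), the smallest k >= 1 with 23^k = 1 mod 37.
n = 37 = 37, phi(37) = 36; the order divides phi(n).
Divisors of 36: 1, 2, 3, 4, 6, 9, 12, 18, 36
Repeated squaring mod 37: 23^1 = 23, 23^2 = 11, 23^4 = 10, 23^8 = 26, 23^16 = 10, 23^32 = 26
Test divisors in increasing order:
  k=1: 23^1 = 23 mod 37
  k=2: 23^2 = 11 mod 37
  k=3: 23^3 = 11 * 23 = 31 mod 37
  k=4: 23^4 = 10 mod 37
  k=6: 23^6 = 10 * 11 = 36 mod 37
  k=9: 23^9 = 26 * 23 = 6 mod 37
  k=12: 23^12 = 26 * 10 = 1 mod 37  <- first divisor giving 1
Order = 12

12


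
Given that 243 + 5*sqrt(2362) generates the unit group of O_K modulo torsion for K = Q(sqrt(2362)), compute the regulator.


epsilon = 243 + 5*sqrt(2362)
= 486.0021
R = ln(486.0021)
= 6.1862

6.1862


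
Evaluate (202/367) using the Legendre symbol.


p = 367 is prime, so compute (202/367) with the reciprocity algorithm (Jacobi-symbol steps: pull out 2s via (2/n), flip via reciprocity, reduce):
  pull out 2: (2/367) = +1  (since 367 mod 8 = 7)
  reciprocity: (101/367) -> +(367/101)
  reduce: (64/101)
  pull out 2: (2/101) = -1  (since 101 mod 8 = 5)
  pull out 2: (2/101) = -1  (since 101 mod 8 = 5)
  pull out 2: (2/101) = -1  (since 101 mod 8 = 5)
  pull out 2: (2/101) = -1  (since 101 mod 8 = 5)
  pull out 2: (2/101) = -1  (since 101 mod 8 = 5)
  pull out 2: (2/101) = -1  (since 101 mod 8 = 5)
  (1/101) = 1
Product of signs = 1
(202/367) = 1

1


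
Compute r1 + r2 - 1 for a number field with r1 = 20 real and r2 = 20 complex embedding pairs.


By Dirichlet's unit theorem:
rank = r1 + r2 - 1
= 20 + 20 - 1
= 39

39


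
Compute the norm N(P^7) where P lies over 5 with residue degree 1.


N(P^a) = p^(a*f)
= 5^(7*1)
= 5^7
= 78125

78125


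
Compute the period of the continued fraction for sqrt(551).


Run the CF algorithm for sqrt(551).
a_0 = floor(sqrt(551)) = 23; set m_0=0, q_0=1.
Recurrence: m' = q*a - m,  q' = (d - m'^2)/q,  a' = floor((a_0 + m')/q').
  step 1: m=23, q=22, a=2
  step 2: m=21, q=5, a=8
  step 3: m=19, q=38, a=1
  step 4: m=19, q=5, a=8
  step 5: m=21, q=22, a=2
  step 6: m=23, q=1, a=46
a_6 = 2*a_0 = 46, so the period closes here.
sqrt(551) = [23; 2, 8, 1, 8, 2, 46]
Period length = 6

6


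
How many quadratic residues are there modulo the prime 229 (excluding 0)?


For prime p, the number of non-zero quadratic residues is (p-1)/2.
= (229-1)/2
= 114

114


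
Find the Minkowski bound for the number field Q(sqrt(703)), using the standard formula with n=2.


d = 703, d mod 4 = 3, so disc(K) = 4d = 2812; |disc(K)| = 2812
Real quadratic field, so n = 2, s = r2 = 0, r1 = 2
M = (n!/n^n) * (4/pi)^s * sqrt(|disc(K)|) = (2!/2^2) * (4/pi)^0 * sqrt(2812)
= 0.5 * 1.000000 * 53.028294
= 26.5141

26.5141


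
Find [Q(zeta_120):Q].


The degree equals Euler's totient phi(120).
120 = 2^3 * 3 * 5
phi(120) = 32

32


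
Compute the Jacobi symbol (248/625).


Compute (248/625) via quadratic reciprocity:
  pull out 2: (2/625) = +1  (since 625 mod 8 = 1)
  pull out 2: (2/625) = +1  (since 625 mod 8 = 1)
  pull out 2: (2/625) = +1  (since 625 mod 8 = 1)
  reciprocity: (31/625) -> +(625/31)
  reduce: (5/31)
  reciprocity: (5/31) -> +(31/5)
  reduce: (1/5)
  (1/5) = 1
Product of signs = 1

1


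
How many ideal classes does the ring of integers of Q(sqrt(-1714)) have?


K = Q(sqrt(-1714)). d mod 4 = 2, so D = disc(K) = 4d = -6856
h(K) equals the number of primitive reduced positive-definite forms (a, b, c) = a*x^2 + b*x*y + c*y^2 with b^2 - 4ac = D,
where reduced means |b| <= a <= c, with b >= 0 whenever |b| = a or a = c, and primitive means gcd(a, b, c) = 1.
Reduced forces 3a^2 <= |D| = 6856, so 1 <= a <= 47; b must have the parity of D, and c = (b^2 - D)/(4a) must be an integer >= a.
Enumerate a = 1..47, b in [-a, a]:
  a=1: (1, 0, 1714)  [1]
  a=2: (2, 0, 857)  [1]
  a=3..4: none
  a=5: (5, -2, 343), (5, 2, 343)  [2]
  a=6: none
  a=7: (7, -2, 245), (7, 2, 245)  [2]
  a=8..9: none
  a=10: (10, -8, 173), (10, 8, 173)  [2]
  a=11..13: none
  a=14: (14, -12, 125), (14, 12, 125)  [2]
  a=15..24: none
  a=25: (25, -12, 70), (25, 12, 70)  [2]
  a=26..34: none
  a=35: (35, -12, 50), (35, -2, 49), (35, 2, 49), (35, 12, 50)  [4]
  a=36: none
  a=37: (37, -10, 47), (37, 10, 47)  [2]
  a=38..40: none
  a=41: (41, -14, 43), (41, 14, 43)  [2]
  a=42..47: none
Total reduced forms: 1 + 1 + 2 + 2 + 2 + 2 + 2 + 4 + 2 + 2 = 20
h = 20

20


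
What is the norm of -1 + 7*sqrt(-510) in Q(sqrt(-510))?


N(a + b*sqrt(d)) = a^2 - d*b^2
= (-1)^2 - (-510)*(7)^2
= 1 + 24990
= 24991

24991


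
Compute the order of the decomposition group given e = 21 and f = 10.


|D_P| = e * f
= 21 * 10
= 210

210


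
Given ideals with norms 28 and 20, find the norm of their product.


N(IJ) = N(I) * N(J)
= 28 * 20
= 560

560


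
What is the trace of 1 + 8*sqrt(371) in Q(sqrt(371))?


Tr(a + b*sqrt(d)) = (a + b*sqrt(d)) + (a - b*sqrt(d)) = 2a
= 2 * (1)
= 2

2


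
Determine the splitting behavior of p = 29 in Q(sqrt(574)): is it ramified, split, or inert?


K = Q(sqrt(574)). Since d mod 4 = 2, disc(K) = 2296.
Check p | disc: 2296 mod 29 = 5.
p does not divide disc. Compute Legendre symbol (d/p):
23^((29-1)/2) mod 29 = 1
(d/p) = 1, so p splits: (p) = P*P' with e=1, f=1, g=2.
Therefore p is split.

split


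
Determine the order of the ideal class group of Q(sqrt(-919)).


K = Q(sqrt(-919)). d mod 4 = 1, so D = disc(K) = d = -919
h(K) equals the number of primitive reduced positive-definite forms (a, b, c) = a*x^2 + b*x*y + c*y^2 with b^2 - 4ac = D,
where reduced means |b| <= a <= c, with b >= 0 whenever |b| = a or a = c, and primitive means gcd(a, b, c) = 1.
Reduced forces 3a^2 <= |D| = 919, so 1 <= a <= 17; b must have the parity of D, and c = (b^2 - D)/(4a) must be an integer >= a.
Enumerate a = 1..17, b in [-a, a]:
  a=1: (1, 1, 230)  [1]
  a=2: (2, -1, 115), (2, 1, 115)  [2]
  a=3: none
  a=4: (4, -3, 58), (4, 3, 58)  [2]
  a=5: (5, -1, 46), (5, 1, 46)  [2]
  a=6..7: none
  a=8: (8, -3, 29), (8, 3, 29)  [2]
  a=9: none
  a=10: (10, -9, 25), (10, -1, 23), (10, 1, 23), (10, 9, 25)  [4]
  a=11: (11, -7, 22), (11, 7, 22)  [2]
  a=12: none
  a=13: (13, -11, 20), (13, 11, 20)  [2]
  a=14..15: none
  a=16: (16, -13, 17), (16, 13, 17)  [2]
  a=17: none
Total reduced forms: 1 + 2 + 2 + 2 + 2 + 4 + 2 + 2 + 2 = 19
h = 19

19


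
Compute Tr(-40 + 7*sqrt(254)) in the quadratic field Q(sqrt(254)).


Tr(a + b*sqrt(d)) = (a + b*sqrt(d)) + (a - b*sqrt(d)) = 2a
= 2 * (-40)
= -80

-80


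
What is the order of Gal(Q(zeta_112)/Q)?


|Gal(Q(zeta_112)/Q)| = phi(112)
= 48

48


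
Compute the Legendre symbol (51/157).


p = 157 is prime, so compute (51/157) with the reciprocity algorithm (Jacobi-symbol steps: pull out 2s via (2/n), flip via reciprocity, reduce):
  reciprocity: (51/157) -> +(157/51)
  reduce: (4/51)
  pull out 2: (2/51) = -1  (since 51 mod 8 = 3)
  pull out 2: (2/51) = -1  (since 51 mod 8 = 3)
  (1/51) = 1
Product of signs = 1
(51/157) = 1

1


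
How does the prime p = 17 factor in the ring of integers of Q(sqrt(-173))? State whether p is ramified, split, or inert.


K = Q(sqrt(-173)). Since d mod 4 = 3, disc(K) = -692.
Check p | disc: -692 mod 17 = 5.
p does not divide disc. Compute Legendre symbol (d/p):
14^((17-1)/2) mod 17 = -1
(d/p) = -1, so p is inert: (p) stays prime with e=1, f=2, g=1.
Therefore p is inert.

inert


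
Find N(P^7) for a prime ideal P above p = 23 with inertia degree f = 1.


N(P^a) = p^(a*f)
= 23^(7*1)
= 23^7
= 3404825447

3404825447


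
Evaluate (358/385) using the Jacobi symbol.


Compute (358/385) via quadratic reciprocity:
  pull out 2: (2/385) = +1  (since 385 mod 8 = 1)
  reciprocity: (179/385) -> +(385/179)
  reduce: (27/179)
  reciprocity: (27/179) -> -(179/27)
  reduce: (17/27)
  reciprocity: (17/27) -> +(27/17)
  reduce: (10/17)
  pull out 2: (2/17) = +1  (since 17 mod 8 = 1)
  reciprocity: (5/17) -> +(17/5)
  reduce: (2/5)
  pull out 2: (2/5) = -1  (since 5 mod 8 = 5)
  (1/5) = 1
Product of signs = 1

1


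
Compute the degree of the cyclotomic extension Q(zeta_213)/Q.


The degree equals Euler's totient phi(213).
213 = 3 * 71
phi(213) = 140

140


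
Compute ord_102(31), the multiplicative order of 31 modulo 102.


We want ord_102(31), the smallest k >= 1 with 31^k = 1 mod 102.
n = 102 = 2 * 3 * 17, phi(102) = 32; the order divides phi(n).
Divisors of 32: 1, 2, 4, 8, 16, 32
Repeated squaring mod 102: 31^1 = 31, 31^2 = 43, 31^4 = 13, 31^8 = 67, 31^16 = 1, 31^32 = 1
Test divisors in increasing order:
  k=1: 31^1 = 31 mod 102
  k=2: 31^2 = 43 mod 102
  k=4: 31^4 = 13 mod 102
  k=8: 31^8 = 67 mod 102
  k=16: 31^16 = 1 mod 102  <- first divisor giving 1
Order = 16

16


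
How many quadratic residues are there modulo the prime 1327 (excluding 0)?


For prime p, the number of non-zero quadratic residues is (p-1)/2.
= (1327-1)/2
= 663

663


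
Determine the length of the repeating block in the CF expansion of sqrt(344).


Run the CF algorithm for sqrt(344).
a_0 = floor(sqrt(344)) = 18; set m_0=0, q_0=1.
Recurrence: m' = q*a - m,  q' = (d - m'^2)/q,  a' = floor((a_0 + m')/q').
  step 1: m=18, q=20, a=1
  step 2: m=2, q=17, a=1
  step 3: m=15, q=7, a=4
  step 4: m=13, q=25, a=1
  step 5: m=12, q=8, a=3
  step 6: m=12, q=25, a=1
  step 7: m=13, q=7, a=4
  step 8: m=15, q=17, a=1
  step 9: m=2, q=20, a=1
  step 10: m=18, q=1, a=36
a_10 = 2*a_0 = 36, so the period closes here.
sqrt(344) = [18; 1, 1, 4, 1, 3, 1, 4, 1, 1, 36]
Period length = 10

10


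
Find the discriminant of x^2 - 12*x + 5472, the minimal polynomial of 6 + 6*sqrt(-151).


The element 6 + 6*sqrt(-151) has minimal polynomial:
x^2 - 12*x + 5472
Discriminant = (-12)^2 - 4*(5472)
= 144 - 21888
= -21744

-21744


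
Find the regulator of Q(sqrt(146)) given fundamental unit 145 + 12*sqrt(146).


epsilon = 145 + 12*sqrt(146)
= 289.9966
R = ln(289.9966)
= 5.6699

5.6699


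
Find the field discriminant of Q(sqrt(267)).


For K = Q(sqrt(d)) with d squarefree: disc(K) = d if d = 1 mod 4, and disc(K) = 4d if d = 2 or 3 mod 4.
Here d = 267, and d mod 4 = 3.
d = 3 mod 4, not 1 (O_K = Z[sqrt(d)]), so disc(K) = 4d = 4 * (267) = 1068

1068


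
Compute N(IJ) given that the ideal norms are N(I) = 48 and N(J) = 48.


N(IJ) = N(I) * N(J)
= 48 * 48
= 2304

2304


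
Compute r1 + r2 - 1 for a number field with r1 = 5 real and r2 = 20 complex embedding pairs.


By Dirichlet's unit theorem:
rank = r1 + r2 - 1
= 5 + 20 - 1
= 24

24


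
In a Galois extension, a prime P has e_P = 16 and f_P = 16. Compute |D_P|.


|D_P| = e * f
= 16 * 16
= 256

256


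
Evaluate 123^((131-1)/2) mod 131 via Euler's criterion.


p = 131 is prime and the exponent is (p-1)/2 = 65, so by Euler's criterion 123^65 = (123/131) = +1 or -1 mod 131.
Compute by square-and-multiply:
  65 = 64 + 1 (binary 1000001)
  Repeated squaring mod 131: 123^1 = 123, 123^2 = 64, 123^4 = 35, 123^8 = 46, 123^16 = 20, 123^32 = 7, 123^64 = 49
  123^65 = 123^64 * 123^1 = 49 * 123 mod 131
    49 * 123 = 6027 = 1 mod 131
  123^65 = 1 mod 131
Result 1: 123 is a quadratic residue mod 131.
123^65 mod 131 = 1

1


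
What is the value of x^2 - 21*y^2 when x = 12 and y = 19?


x^2 - d*y^2
= 12^2 - 21*19^2
= 144 - 7581
= -7437

-7437


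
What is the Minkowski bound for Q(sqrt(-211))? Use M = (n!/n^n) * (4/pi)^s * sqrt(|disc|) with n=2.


d = -211, d mod 4 = 1, so disc(K) = d = -211; |disc(K)| = 211
Imaginary quadratic field, so n = 2, s = r2 = 1, r1 = 0
M = (n!/n^n) * (4/pi)^s * sqrt(|disc(K)|) = (2!/2^2) * (4/pi)^1 * sqrt(211)
= 0.5 * 1.273240 * 14.525839
= 9.2474

9.2474


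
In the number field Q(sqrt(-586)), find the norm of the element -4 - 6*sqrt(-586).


N(a + b*sqrt(d)) = a^2 - d*b^2
= (-4)^2 - (-586)*(-6)^2
= 16 + 21096
= 21112

21112


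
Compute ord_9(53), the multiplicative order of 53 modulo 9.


We want ord_9(53), the smallest k >= 1 with 53^k = 1 mod 9.
n = 9 = 3^2, phi(9) = 6; the order divides phi(n).
Divisors of 6: 1, 2, 3, 6
Repeated squaring mod 9: 53^1 = 8, 53^2 = 1, 53^4 = 1
Test divisors in increasing order:
  k=1: 53^1 = 8 mod 9
  k=2: 53^2 = 1 mod 9  <- first divisor giving 1
Order = 2

2


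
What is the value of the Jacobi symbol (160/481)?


Compute (160/481) via quadratic reciprocity:
  pull out 2: (2/481) = +1  (since 481 mod 8 = 1)
  pull out 2: (2/481) = +1  (since 481 mod 8 = 1)
  pull out 2: (2/481) = +1  (since 481 mod 8 = 1)
  pull out 2: (2/481) = +1  (since 481 mod 8 = 1)
  pull out 2: (2/481) = +1  (since 481 mod 8 = 1)
  reciprocity: (5/481) -> +(481/5)
  reduce: (1/5)
  (1/5) = 1
Product of signs = 1

1


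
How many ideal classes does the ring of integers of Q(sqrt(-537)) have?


K = Q(sqrt(-537)). d mod 4 = 3, so D = disc(K) = 4d = -2148
h(K) equals the number of primitive reduced positive-definite forms (a, b, c) = a*x^2 + b*x*y + c*y^2 with b^2 - 4ac = D,
where reduced means |b| <= a <= c, with b >= 0 whenever |b| = a or a = c, and primitive means gcd(a, b, c) = 1.
Reduced forces 3a^2 <= |D| = 2148, so 1 <= a <= 26; b must have the parity of D, and c = (b^2 - D)/(4a) must be an integer >= a.
Enumerate a = 1..26, b in [-a, a]:
  a=1: (1, 0, 537)  [1]
  a=2: (2, 2, 269)  [1]
  a=3: (3, 0, 179)  [1]
  a=4..5: none
  a=6: (6, 6, 91)  [1]
  a=7: (7, -6, 78), (7, 6, 78)  [2]
  a=8..12: none
  a=13: (13, -6, 42), (13, 6, 42)  [2]
  a=14: (14, -6, 39), (14, 6, 39)  [2]
  a=15..20: none
  a=21: (21, -6, 26), (21, 6, 26)  [2]
  a=22..26: none
Total reduced forms: 1 + 1 + 1 + 1 + 2 + 2 + 2 + 2 = 12
h = 12

12


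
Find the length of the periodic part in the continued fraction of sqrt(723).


Run the CF algorithm for sqrt(723).
a_0 = floor(sqrt(723)) = 26; set m_0=0, q_0=1.
Recurrence: m' = q*a - m,  q' = (d - m'^2)/q,  a' = floor((a_0 + m')/q').
  step 1: m=26, q=47, a=1
  step 2: m=21, q=6, a=7
  step 3: m=21, q=47, a=1
  step 4: m=26, q=1, a=52
a_4 = 2*a_0 = 52, so the period closes here.
sqrt(723) = [26; 1, 7, 1, 52]
Period length = 4

4


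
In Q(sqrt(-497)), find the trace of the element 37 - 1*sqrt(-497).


Tr(a + b*sqrt(d)) = (a + b*sqrt(d)) + (a - b*sqrt(d)) = 2a
= 2 * (37)
= 74

74


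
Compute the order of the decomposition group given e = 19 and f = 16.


|D_P| = e * f
= 19 * 16
= 304

304


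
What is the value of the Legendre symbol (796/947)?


p = 947 is prime, so compute (796/947) with the reciprocity algorithm (Jacobi-symbol steps: pull out 2s via (2/n), flip via reciprocity, reduce):
  pull out 2: (2/947) = -1  (since 947 mod 8 = 3)
  pull out 2: (2/947) = -1  (since 947 mod 8 = 3)
  reciprocity: (199/947) -> -(947/199)
  reduce: (151/199)
  reciprocity: (151/199) -> -(199/151)
  reduce: (48/151)
  pull out 2: (2/151) = +1  (since 151 mod 8 = 7)
  pull out 2: (2/151) = +1  (since 151 mod 8 = 7)
  pull out 2: (2/151) = +1  (since 151 mod 8 = 7)
  pull out 2: (2/151) = +1  (since 151 mod 8 = 7)
  reciprocity: (3/151) -> -(151/3)
  reduce: (1/3)
  (1/3) = 1
Product of signs = -1
(796/947) = -1

-1


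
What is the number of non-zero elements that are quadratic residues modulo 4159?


For prime p, the number of non-zero quadratic residues is (p-1)/2.
= (4159-1)/2
= 2079

2079


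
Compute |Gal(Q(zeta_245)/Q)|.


|Gal(Q(zeta_245)/Q)| = phi(245)
= 168

168


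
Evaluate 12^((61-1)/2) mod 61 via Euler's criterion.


p = 61 is prime and the exponent is (p-1)/2 = 30, so by Euler's criterion 12^30 = (12/61) = +1 or -1 mod 61.
Compute by square-and-multiply:
  30 = 16 + 8 + 4 + 2 (binary 11110)
  Repeated squaring mod 61: 12^1 = 12, 12^2 = 22, 12^4 = 57, 12^8 = 16, 12^16 = 12
  12^30 = 12^16 * 12^8 * 12^4 * 12^2 = 12 * 16 * 57 * 22 mod 61
    12 * 16 = 192 = 9 mod 61
    9 * 57 = 513 = 25 mod 61
    25 * 22 = 550 = 1 mod 61
  12^30 = 1 mod 61
Result 1: 12 is a quadratic residue mod 61.
12^30 mod 61 = 1

1


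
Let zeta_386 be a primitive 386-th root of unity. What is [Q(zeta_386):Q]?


The degree equals Euler's totient phi(386).
386 = 2 * 193
phi(386) = 192

192


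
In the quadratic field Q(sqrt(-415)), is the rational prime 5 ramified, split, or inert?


K = Q(sqrt(-415)). Since d mod 4 = 1, disc(K) = -415.
Check p | disc: -415 mod 5 = 0.
p divides disc, so p ramifies: (p) = P^2 with e=2, f=1, g=1.
Therefore p is ramified.

ramified


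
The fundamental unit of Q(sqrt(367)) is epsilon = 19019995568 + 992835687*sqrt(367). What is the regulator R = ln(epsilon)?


epsilon = 19019995568 + 992835687*sqrt(367)
= 3.8040e+10
R = ln(3.8040e+10)
= 24.3619

24.3619


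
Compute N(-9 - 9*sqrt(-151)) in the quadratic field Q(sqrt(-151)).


N(a + b*sqrt(d)) = a^2 - d*b^2
= (-9)^2 - (-151)*(-9)^2
= 81 + 12231
= 12312

12312


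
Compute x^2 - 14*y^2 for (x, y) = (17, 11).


x^2 - d*y^2
= 17^2 - 14*11^2
= 289 - 1694
= -1405

-1405


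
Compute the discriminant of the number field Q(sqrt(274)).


For K = Q(sqrt(d)) with d squarefree: disc(K) = d if d = 1 mod 4, and disc(K) = 4d if d = 2 or 3 mod 4.
Here d = 274, and d mod 4 = 2.
d = 2 mod 4, not 1 (O_K = Z[sqrt(d)]), so disc(K) = 4d = 4 * (274) = 1096

1096


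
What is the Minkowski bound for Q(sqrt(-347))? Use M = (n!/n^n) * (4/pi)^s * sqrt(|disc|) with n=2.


d = -347, d mod 4 = 1, so disc(K) = d = -347; |disc(K)| = 347
Imaginary quadratic field, so n = 2, s = r2 = 1, r1 = 0
M = (n!/n^n) * (4/pi)^s * sqrt(|disc(K)|) = (2!/2^2) * (4/pi)^1 * sqrt(347)
= 0.5 * 1.273240 * 18.627936
= 11.8589

11.8589


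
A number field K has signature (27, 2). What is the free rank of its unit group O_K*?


By Dirichlet's unit theorem:
rank = r1 + r2 - 1
= 27 + 2 - 1
= 28

28


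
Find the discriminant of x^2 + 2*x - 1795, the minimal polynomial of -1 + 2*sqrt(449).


The element -1 + 2*sqrt(449) has minimal polynomial:
x^2 + 2*x - 1795
Discriminant = (2)^2 - 4*(-1795)
= 4 + 7180
= 7184

7184


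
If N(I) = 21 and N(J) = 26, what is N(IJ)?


N(IJ) = N(I) * N(J)
= 21 * 26
= 546

546


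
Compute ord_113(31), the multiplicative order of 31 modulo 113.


We want ord_113(31), the smallest k >= 1 with 31^k = 1 mod 113.
n = 113 = 113, phi(113) = 112; the order divides phi(n).
Divisors of 112: 1, 2, 4, 7, 8, 14, 16, 28, 56, 112
Repeated squaring mod 113: 31^1 = 31, 31^2 = 57, 31^4 = 85, 31^8 = 106, 31^16 = 49, 31^32 = 28, 31^64 = 106
Test divisors in increasing order:
  k=1: 31^1 = 31 mod 113
  k=2: 31^2 = 57 mod 113
  k=4: 31^4 = 85 mod 113
  k=7: 31^7 = 85 * 57 * 31 = 18 mod 113
  k=8: 31^8 = 106 mod 113
  k=14: 31^14 = 106 * 85 * 57 = 98 mod 113
  k=16: 31^16 = 49 mod 113
  k=28: 31^28 = 49 * 106 * 85 = 112 mod 113
  k=56: 31^56 = 28 * 49 * 106 = 1 mod 113  <- first divisor giving 1
Order = 56

56


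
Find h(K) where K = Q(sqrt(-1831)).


K = Q(sqrt(-1831)). d mod 4 = 1, so D = disc(K) = d = -1831
h(K) equals the number of primitive reduced positive-definite forms (a, b, c) = a*x^2 + b*x*y + c*y^2 with b^2 - 4ac = D,
where reduced means |b| <= a <= c, with b >= 0 whenever |b| = a or a = c, and primitive means gcd(a, b, c) = 1.
Reduced forces 3a^2 <= |D| = 1831, so 1 <= a <= 24; b must have the parity of D, and c = (b^2 - D)/(4a) must be an integer >= a.
Enumerate a = 1..24, b in [-a, a]:
  a=1: (1, 1, 458)  [1]
  a=2: (2, -1, 229), (2, 1, 229)  [2]
  a=3: none
  a=4: (4, -3, 115), (4, 3, 115)  [2]
  a=5: (5, -3, 92), (5, 3, 92)  [2]
  a=6..7: none
  a=8: (8, -5, 58), (8, 5, 58)  [2]
  a=9: none
  a=10: (10, -7, 47), (10, -3, 46), (10, 3, 46), (10, 7, 47)  [4]
  a=11..15: none
  a=16: (16, -5, 29), (16, 5, 29)  [2]
  a=17..19: none
  a=20: (20, -13, 25), (20, -3, 23), (20, 3, 23), (20, 13, 25)  [4]
  a=21..24: none
Total reduced forms: 1 + 2 + 2 + 2 + 2 + 4 + 2 + 4 = 19
h = 19

19


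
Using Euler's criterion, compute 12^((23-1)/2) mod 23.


p = 23 is prime and the exponent is (p-1)/2 = 11, so by Euler's criterion 12^11 = (12/23) = +1 or -1 mod 23.
Compute by square-and-multiply:
  11 = 8 + 2 + 1 (binary 1011)
  Repeated squaring mod 23: 12^1 = 12, 12^2 = 6, 12^4 = 13, 12^8 = 8
  12^11 = 12^8 * 12^2 * 12^1 = 8 * 6 * 12 mod 23
    8 * 6 = 48 = 2 mod 23
    2 * 12 = 24 = 1 mod 23
  12^11 = 1 mod 23
Result 1: 12 is a quadratic residue mod 23.
12^11 mod 23 = 1

1


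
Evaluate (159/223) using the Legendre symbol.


p = 223 is prime, so compute (159/223) with the reciprocity algorithm (Jacobi-symbol steps: pull out 2s via (2/n), flip via reciprocity, reduce):
  reciprocity: (159/223) -> -(223/159)
  reduce: (64/159)
  pull out 2: (2/159) = +1  (since 159 mod 8 = 7)
  pull out 2: (2/159) = +1  (since 159 mod 8 = 7)
  pull out 2: (2/159) = +1  (since 159 mod 8 = 7)
  pull out 2: (2/159) = +1  (since 159 mod 8 = 7)
  pull out 2: (2/159) = +1  (since 159 mod 8 = 7)
  pull out 2: (2/159) = +1  (since 159 mod 8 = 7)
  (1/159) = 1
Product of signs = -1
(159/223) = -1

-1


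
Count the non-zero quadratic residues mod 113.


For prime p, the number of non-zero quadratic residues is (p-1)/2.
= (113-1)/2
= 56

56


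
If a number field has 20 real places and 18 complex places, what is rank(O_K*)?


By Dirichlet's unit theorem:
rank = r1 + r2 - 1
= 20 + 18 - 1
= 37

37


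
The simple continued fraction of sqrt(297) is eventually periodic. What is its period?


Run the CF algorithm for sqrt(297).
a_0 = floor(sqrt(297)) = 17; set m_0=0, q_0=1.
Recurrence: m' = q*a - m,  q' = (d - m'^2)/q,  a' = floor((a_0 + m')/q').
  step 1: m=17, q=8, a=4
  step 2: m=15, q=9, a=3
  step 3: m=12, q=17, a=1
  step 4: m=5, q=16, a=1
  step 5: m=11, q=11, a=2
  step 6: m=11, q=16, a=1
  step 7: m=5, q=17, a=1
  step 8: m=12, q=9, a=3
  step 9: m=15, q=8, a=4
  step 10: m=17, q=1, a=34
a_10 = 2*a_0 = 34, so the period closes here.
sqrt(297) = [17; 4, 3, 1, 1, 2, 1, 1, 3, 4, 34]
Period length = 10

10


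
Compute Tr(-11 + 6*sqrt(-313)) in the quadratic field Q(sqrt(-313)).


Tr(a + b*sqrt(d)) = (a + b*sqrt(d)) + (a - b*sqrt(d)) = 2a
= 2 * (-11)
= -22

-22


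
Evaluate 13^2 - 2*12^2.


x^2 - d*y^2
= 13^2 - 2*12^2
= 169 - 288
= -119

-119


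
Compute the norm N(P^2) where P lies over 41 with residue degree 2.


N(P^a) = p^(a*f)
= 41^(2*2)
= 41^4
= 2825761

2825761


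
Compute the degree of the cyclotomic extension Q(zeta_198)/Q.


The degree equals Euler's totient phi(198).
198 = 2 * 3^2 * 11
phi(198) = 60

60


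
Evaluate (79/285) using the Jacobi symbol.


Compute (79/285) via quadratic reciprocity:
  reciprocity: (79/285) -> +(285/79)
  reduce: (48/79)
  pull out 2: (2/79) = +1  (since 79 mod 8 = 7)
  pull out 2: (2/79) = +1  (since 79 mod 8 = 7)
  pull out 2: (2/79) = +1  (since 79 mod 8 = 7)
  pull out 2: (2/79) = +1  (since 79 mod 8 = 7)
  reciprocity: (3/79) -> -(79/3)
  reduce: (1/3)
  (1/3) = 1
Product of signs = -1

-1


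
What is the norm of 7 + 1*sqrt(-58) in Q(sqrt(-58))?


N(a + b*sqrt(d)) = a^2 - d*b^2
= (7)^2 - (-58)*(1)^2
= 49 + 58
= 107

107


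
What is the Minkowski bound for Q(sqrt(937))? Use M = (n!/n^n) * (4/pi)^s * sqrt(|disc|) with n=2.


d = 937, d mod 4 = 1, so disc(K) = d = 937; |disc(K)| = 937
Real quadratic field, so n = 2, s = r2 = 0, r1 = 2
M = (n!/n^n) * (4/pi)^s * sqrt(|disc(K)|) = (2!/2^2) * (4/pi)^0 * sqrt(937)
= 0.5 * 1.000000 * 30.610456
= 15.3052

15.3052


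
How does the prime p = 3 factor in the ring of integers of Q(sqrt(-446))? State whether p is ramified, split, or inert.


K = Q(sqrt(-446)). Since d mod 4 = 2, disc(K) = -1784.
Check p | disc: -1784 mod 3 = 1.
p does not divide disc. Compute Legendre symbol (d/p):
1^((3-1)/2) mod 3 = 1
(d/p) = 1, so p splits: (p) = P*P' with e=1, f=1, g=2.
Therefore p is split.

split


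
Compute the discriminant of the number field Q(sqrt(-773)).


For K = Q(sqrt(d)) with d squarefree: disc(K) = d if d = 1 mod 4, and disc(K) = 4d if d = 2 or 3 mod 4.
Here d = -773, and d mod 4 = 3.
d = 3 mod 4, not 1 (O_K = Z[sqrt(d)]), so disc(K) = 4d = 4 * (-773) = -3092

-3092


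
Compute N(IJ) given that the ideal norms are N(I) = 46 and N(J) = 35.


N(IJ) = N(I) * N(J)
= 46 * 35
= 1610

1610


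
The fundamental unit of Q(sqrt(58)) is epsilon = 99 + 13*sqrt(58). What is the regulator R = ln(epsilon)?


epsilon = 99 + 13*sqrt(58)
= 198.0051
R = ln(198.0051)
= 5.2883

5.2883


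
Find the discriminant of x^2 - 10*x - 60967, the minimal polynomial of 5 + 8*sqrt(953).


The element 5 + 8*sqrt(953) has minimal polynomial:
x^2 - 10*x - 60967
Discriminant = (-10)^2 - 4*(-60967)
= 100 + 243868
= 243968

243968


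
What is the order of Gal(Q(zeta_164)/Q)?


|Gal(Q(zeta_164)/Q)| = phi(164)
= 80

80


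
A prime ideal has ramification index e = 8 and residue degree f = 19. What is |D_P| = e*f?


|D_P| = e * f
= 8 * 19
= 152

152


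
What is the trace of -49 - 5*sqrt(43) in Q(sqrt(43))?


Tr(a + b*sqrt(d)) = (a + b*sqrt(d)) + (a - b*sqrt(d)) = 2a
= 2 * (-49)
= -98

-98


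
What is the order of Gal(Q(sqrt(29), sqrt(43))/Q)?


The 2 square roots of distinct primes are multiplicatively independent over Q,
so [K:Q] = 2^2 and Gal(K/Q) is isomorphic to (Z/2Z)^2.
|Gal| = 2^2 = 4

4


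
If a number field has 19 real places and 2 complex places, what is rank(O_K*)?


By Dirichlet's unit theorem:
rank = r1 + r2 - 1
= 19 + 2 - 1
= 20

20


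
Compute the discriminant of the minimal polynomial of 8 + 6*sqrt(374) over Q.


The element 8 + 6*sqrt(374) has minimal polynomial:
x^2 - 16*x - 13400
Discriminant = (-16)^2 - 4*(-13400)
= 256 + 53600
= 53856

53856


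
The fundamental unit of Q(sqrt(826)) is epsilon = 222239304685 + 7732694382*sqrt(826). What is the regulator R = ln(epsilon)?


epsilon = 222239304685 + 7732694382*sqrt(826)
= 4.4448e+11
R = ln(4.4448e+11)
= 26.8202

26.8202


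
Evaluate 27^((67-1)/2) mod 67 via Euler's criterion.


p = 67 is prime and the exponent is (p-1)/2 = 33, so by Euler's criterion 27^33 = (27/67) = +1 or -1 mod 67.
Compute by square-and-multiply:
  33 = 32 + 1 (binary 100001)
  Repeated squaring mod 67: 27^1 = 27, 27^2 = 59, 27^4 = 64, 27^8 = 9, 27^16 = 14, 27^32 = 62
  27^33 = 27^32 * 27^1 = 62 * 27 mod 67
    62 * 27 = 1674 = 66 mod 67
  27^33 = 66 mod 67
Result 66 = p - 1 = -1 mod 67: 27 is a quadratic non-residue mod 67. As a residue in [0, p-1] the value is 66.
27^33 mod 67 = 66

66


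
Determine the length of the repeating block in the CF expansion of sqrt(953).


Run the CF algorithm for sqrt(953).
a_0 = floor(sqrt(953)) = 30; set m_0=0, q_0=1.
Recurrence: m' = q*a - m,  q' = (d - m'^2)/q,  a' = floor((a_0 + m')/q').
  step 1: m=30, q=53, a=1
  step 2: m=23, q=8, a=6
  step 3: m=25, q=41, a=1
  step 4: m=16, q=17, a=2
  step 5: m=18, q=37, a=1
  step 6: m=19, q=16, a=3
  step 7: m=29, q=7, a=8
  step 8: m=27, q=32, a=1
  step 9: m=5, q=29, a=1
  step 10: m=24, q=13, a=4
  step 11: m=28, q=13, a=4
  step 12: m=24, q=29, a=1
  step 13: m=5, q=32, a=1
  step 14: m=27, q=7, a=8
  step 15: m=29, q=16, a=3
  step 16: m=19, q=37, a=1
  step 17: m=18, q=17, a=2
  step 18: m=16, q=41, a=1
  step 19: m=25, q=8, a=6
  step 20: m=23, q=53, a=1
  step 21: m=30, q=1, a=60
a_21 = 2*a_0 = 60, so the period closes here.
sqrt(953) = [30; 1, 6, 1, 2, 1, 3, 8, 1, 1, 4, 4, 1, 1, 8, 3, 1, 2, 1, 6, 1, 60]
Period length = 21

21


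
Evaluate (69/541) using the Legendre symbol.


p = 541 is prime, so compute (69/541) with the reciprocity algorithm (Jacobi-symbol steps: pull out 2s via (2/n), flip via reciprocity, reduce):
  reciprocity: (69/541) -> +(541/69)
  reduce: (58/69)
  pull out 2: (2/69) = -1  (since 69 mod 8 = 5)
  reciprocity: (29/69) -> +(69/29)
  reduce: (11/29)
  reciprocity: (11/29) -> +(29/11)
  reduce: (7/11)
  reciprocity: (7/11) -> -(11/7)
  reduce: (4/7)
  pull out 2: (2/7) = +1  (since 7 mod 8 = 7)
  pull out 2: (2/7) = +1  (since 7 mod 8 = 7)
  (1/7) = 1
Product of signs = 1
(69/541) = 1

1


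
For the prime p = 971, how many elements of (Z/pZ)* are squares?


For prime p, the number of non-zero quadratic residues is (p-1)/2.
= (971-1)/2
= 485

485


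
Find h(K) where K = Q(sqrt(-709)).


K = Q(sqrt(-709)). d mod 4 = 3, so D = disc(K) = 4d = -2836
h(K) equals the number of primitive reduced positive-definite forms (a, b, c) = a*x^2 + b*x*y + c*y^2 with b^2 - 4ac = D,
where reduced means |b| <= a <= c, with b >= 0 whenever |b| = a or a = c, and primitive means gcd(a, b, c) = 1.
Reduced forces 3a^2 <= |D| = 2836, so 1 <= a <= 30; b must have the parity of D, and c = (b^2 - D)/(4a) must be an integer >= a.
Enumerate a = 1..30, b in [-a, a]:
  a=1: (1, 0, 709)  [1]
  a=2: (2, 2, 355)  [1]
  a=3..4: none
  a=5: (5, -2, 142), (5, 2, 142)  [2]
  a=6..9: none
  a=10: (10, -2, 71), (10, 2, 71)  [2]
  a=11..22: none
  a=23: (23, -4, 31), (23, 4, 31)  [2]
  a=24: none
  a=25: (25, -8, 29), (25, 8, 29)  [2]
  a=26..30: none
Total reduced forms: 1 + 1 + 2 + 2 + 2 + 2 = 10
h = 10

10


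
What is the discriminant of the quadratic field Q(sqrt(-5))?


For K = Q(sqrt(d)) with d squarefree: disc(K) = d if d = 1 mod 4, and disc(K) = 4d if d = 2 or 3 mod 4.
Here d = -5, and d mod 4 = 3.
d = 3 mod 4, not 1 (O_K = Z[sqrt(d)]), so disc(K) = 4d = 4 * (-5) = -20

-20


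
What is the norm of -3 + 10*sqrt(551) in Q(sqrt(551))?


N(a + b*sqrt(d)) = a^2 - d*b^2
= (-3)^2 - (551)*(10)^2
= 9 - 55100
= -55091

-55091


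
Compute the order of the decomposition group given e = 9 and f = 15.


|D_P| = e * f
= 9 * 15
= 135

135


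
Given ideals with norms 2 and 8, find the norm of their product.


N(IJ) = N(I) * N(J)
= 2 * 8
= 16

16


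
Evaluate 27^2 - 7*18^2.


x^2 - d*y^2
= 27^2 - 7*18^2
= 729 - 2268
= -1539

-1539


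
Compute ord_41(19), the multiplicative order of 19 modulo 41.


We want ord_41(19), the smallest k >= 1 with 19^k = 1 mod 41.
n = 41 = 41, phi(41) = 40; the order divides phi(n).
Divisors of 40: 1, 2, 4, 5, 8, 10, 20, 40
Repeated squaring mod 41: 19^1 = 19, 19^2 = 33, 19^4 = 23, 19^8 = 37, 19^16 = 16, 19^32 = 10
Test divisors in increasing order:
  k=1: 19^1 = 19 mod 41
  k=2: 19^2 = 33 mod 41
  k=4: 19^4 = 23 mod 41
  k=5: 19^5 = 23 * 19 = 27 mod 41
  k=8: 19^8 = 37 mod 41
  k=10: 19^10 = 37 * 33 = 32 mod 41
  k=20: 19^20 = 16 * 23 = 40 mod 41
  k=40: 19^40 = 10 * 37 = 1 mod 41  <- first divisor giving 1
Order = 40

40


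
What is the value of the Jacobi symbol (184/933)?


Compute (184/933) via quadratic reciprocity:
  pull out 2: (2/933) = -1  (since 933 mod 8 = 5)
  pull out 2: (2/933) = -1  (since 933 mod 8 = 5)
  pull out 2: (2/933) = -1  (since 933 mod 8 = 5)
  reciprocity: (23/933) -> +(933/23)
  reduce: (13/23)
  reciprocity: (13/23) -> +(23/13)
  reduce: (10/13)
  pull out 2: (2/13) = -1  (since 13 mod 8 = 5)
  reciprocity: (5/13) -> +(13/5)
  reduce: (3/5)
  reciprocity: (3/5) -> +(5/3)
  reduce: (2/3)
  pull out 2: (2/3) = -1  (since 3 mod 8 = 3)
  (1/3) = 1
Product of signs = -1

-1


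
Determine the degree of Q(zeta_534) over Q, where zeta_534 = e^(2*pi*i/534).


The degree equals Euler's totient phi(534).
534 = 2 * 3 * 89
phi(534) = 176

176


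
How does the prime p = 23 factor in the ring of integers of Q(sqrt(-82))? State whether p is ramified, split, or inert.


K = Q(sqrt(-82)). Since d mod 4 = 2, disc(K) = -328.
Check p | disc: -328 mod 23 = 17.
p does not divide disc. Compute Legendre symbol (d/p):
10^((23-1)/2) mod 23 = -1
(d/p) = -1, so p is inert: (p) stays prime with e=1, f=2, g=1.
Therefore p is inert.

inert


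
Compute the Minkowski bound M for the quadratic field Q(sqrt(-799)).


d = -799, d mod 4 = 1, so disc(K) = d = -799; |disc(K)| = 799
Imaginary quadratic field, so n = 2, s = r2 = 1, r1 = 0
M = (n!/n^n) * (4/pi)^s * sqrt(|disc(K)|) = (2!/2^2) * (4/pi)^1 * sqrt(799)
= 0.5 * 1.273240 * 28.266588
= 17.9951

17.9951


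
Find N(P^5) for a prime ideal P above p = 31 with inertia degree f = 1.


N(P^a) = p^(a*f)
= 31^(5*1)
= 31^5
= 28629151

28629151


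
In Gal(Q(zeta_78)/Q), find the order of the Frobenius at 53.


The Frobenius at p in Gal(Q(zeta_n)/Q) = (Z/nZ)* is the class of p, so its order is ord_78(53), the smallest k >= 1 with 53^k = 1 mod 78.
n = 78 = 2 * 3 * 13, phi(78) = 24; the order divides phi(n).
Divisors of 24: 1, 2, 3, 4, 6, 8, 12, 24
Repeated squaring mod 78: 53^1 = 53, 53^2 = 1, 53^4 = 1, 53^8 = 1, 53^16 = 1
Test divisors in increasing order:
  k=1: 53^1 = 53 mod 78
  k=2: 53^2 = 1 mod 78  <- first divisor giving 1
Order = 2

2


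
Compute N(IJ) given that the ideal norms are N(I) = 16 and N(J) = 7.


N(IJ) = N(I) * N(J)
= 16 * 7
= 112

112


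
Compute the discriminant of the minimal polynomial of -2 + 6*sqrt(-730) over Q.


The element -2 + 6*sqrt(-730) has minimal polynomial:
x^2 + 4*x + 26284
Discriminant = (4)^2 - 4*(26284)
= 16 - 105136
= -105120

-105120


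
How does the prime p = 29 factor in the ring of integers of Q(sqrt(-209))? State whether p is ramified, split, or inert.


K = Q(sqrt(-209)). Since d mod 4 = 3, disc(K) = -836.
Check p | disc: -836 mod 29 = 5.
p does not divide disc. Compute Legendre symbol (d/p):
23^((29-1)/2) mod 29 = 1
(d/p) = 1, so p splits: (p) = P*P' with e=1, f=1, g=2.
Therefore p is split.

split


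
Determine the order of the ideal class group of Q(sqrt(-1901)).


K = Q(sqrt(-1901)). d mod 4 = 3, so D = disc(K) = 4d = -7604
h(K) equals the number of primitive reduced positive-definite forms (a, b, c) = a*x^2 + b*x*y + c*y^2 with b^2 - 4ac = D,
where reduced means |b| <= a <= c, with b >= 0 whenever |b| = a or a = c, and primitive means gcd(a, b, c) = 1.
Reduced forces 3a^2 <= |D| = 7604, so 1 <= a <= 50; b must have the parity of D, and c = (b^2 - D)/(4a) must be an integer >= a.
Enumerate a = 1..50, b in [-a, a]:
  a=1: (1, 0, 1901)  [1]
  a=2: (2, 2, 951)  [1]
  a=3: (3, -2, 634), (3, 2, 634)  [2]
  a=4: none
  a=5: (5, -4, 381), (5, 4, 381)  [2]
  a=6: (6, -2, 317), (6, 2, 317)  [2]
  a=7..8: none
  a=9: (9, -8, 213), (9, 8, 213)  [2]
  a=10: (10, -6, 191), (10, 6, 191)  [2]
  a=11..12: none
  a=13: (13, -12, 149), (13, 12, 149)  [2]
  a=14: none
  a=15: (15, -14, 130), (15, -4, 127), (15, 4, 127), (15, 14, 130)  [4]
  a=16..17: none
  a=18: (18, -10, 107), (18, 10, 107)  [2]
  a=19..22: none
  a=23: (23, -20, 87), (23, 20, 87)  [2]
  a=24: none
  a=25: (25, -14, 78), (25, 14, 78)  [2]
  a=26: (26, -14, 75), (26, 14, 75)  [2]
  a=27: (27, -8, 71), (27, 8, 71)  [2]
  a=28: none
  a=29: (29, -20, 69), (29, 20, 69)  [2]
  a=30: (30, -26, 69), (30, -14, 65), (30, 14, 65), (30, 26, 69)  [4]
  a=31..38: none
  a=39: (39, -38, 58), (39, -14, 50), (39, 14, 50), (39, 38, 58)  [4]
  a=40..44: none
  a=45: (45, -44, 53), (45, -26, 46), (45, 26, 46), (45, 44, 53)  [4]
  a=46..50: none
Total reduced forms: 1 + 1 + 2 + 2 + 2 + 2 + 2 + 2 + 4 + 2 + 2 + 2 + 2 + 2 + 2 + 4 + 4 + 4 = 42
h = 42

42


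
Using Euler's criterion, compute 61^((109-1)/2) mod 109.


p = 109 is prime and the exponent is (p-1)/2 = 54, so by Euler's criterion 61^54 = (61/109) = +1 or -1 mod 109.
Compute by square-and-multiply:
  54 = 32 + 16 + 4 + 2 (binary 110110)
  Repeated squaring mod 109: 61^1 = 61, 61^2 = 15, 61^4 = 7, 61^8 = 49, 61^16 = 3, 61^32 = 9
  61^54 = 61^32 * 61^16 * 61^4 * 61^2 = 9 * 3 * 7 * 15 mod 109
    9 * 3 = 27 = 27 mod 109
    27 * 7 = 189 = 80 mod 109
    80 * 15 = 1200 = 1 mod 109
  61^54 = 1 mod 109
Result 1: 61 is a quadratic residue mod 109.
61^54 mod 109 = 1

1


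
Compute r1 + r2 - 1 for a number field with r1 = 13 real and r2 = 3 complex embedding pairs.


By Dirichlet's unit theorem:
rank = r1 + r2 - 1
= 13 + 3 - 1
= 15

15


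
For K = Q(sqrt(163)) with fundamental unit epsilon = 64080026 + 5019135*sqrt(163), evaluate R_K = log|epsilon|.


epsilon = 64080026 + 5019135*sqrt(163)
= 1.2816e+08
R = ln(1.2816e+08)
= 18.6688

18.6688


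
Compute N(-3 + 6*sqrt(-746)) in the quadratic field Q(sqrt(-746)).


N(a + b*sqrt(d)) = a^2 - d*b^2
= (-3)^2 - (-746)*(6)^2
= 9 + 26856
= 26865

26865


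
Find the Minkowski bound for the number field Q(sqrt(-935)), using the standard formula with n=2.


d = -935, d mod 4 = 1, so disc(K) = d = -935; |disc(K)| = 935
Imaginary quadratic field, so n = 2, s = r2 = 1, r1 = 0
M = (n!/n^n) * (4/pi)^s * sqrt(|disc(K)|) = (2!/2^2) * (4/pi)^1 * sqrt(935)
= 0.5 * 1.273240 * 30.577770
= 19.4664

19.4664


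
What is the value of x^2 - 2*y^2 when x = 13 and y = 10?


x^2 - d*y^2
= 13^2 - 2*10^2
= 169 - 200
= -31

-31


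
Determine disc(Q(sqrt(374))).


For K = Q(sqrt(d)) with d squarefree: disc(K) = d if d = 1 mod 4, and disc(K) = 4d if d = 2 or 3 mod 4.
Here d = 374, and d mod 4 = 2.
d = 2 mod 4, not 1 (O_K = Z[sqrt(d)]), so disc(K) = 4d = 4 * (374) = 1496

1496


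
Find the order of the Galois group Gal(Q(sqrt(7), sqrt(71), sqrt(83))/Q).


The 3 square roots of distinct primes are multiplicatively independent over Q,
so [K:Q] = 2^3 and Gal(K/Q) is isomorphic to (Z/2Z)^3.
|Gal| = 2^3 = 8

8


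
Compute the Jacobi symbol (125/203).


Compute (125/203) via quadratic reciprocity:
  reciprocity: (125/203) -> +(203/125)
  reduce: (78/125)
  pull out 2: (2/125) = -1  (since 125 mod 8 = 5)
  reciprocity: (39/125) -> +(125/39)
  reduce: (8/39)
  pull out 2: (2/39) = +1  (since 39 mod 8 = 7)
  pull out 2: (2/39) = +1  (since 39 mod 8 = 7)
  pull out 2: (2/39) = +1  (since 39 mod 8 = 7)
  (1/39) = 1
Product of signs = -1

-1


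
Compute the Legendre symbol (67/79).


p = 79 is prime, so compute (67/79) with the reciprocity algorithm (Jacobi-symbol steps: pull out 2s via (2/n), flip via reciprocity, reduce):
  reciprocity: (67/79) -> -(79/67)
  reduce: (12/67)
  pull out 2: (2/67) = -1  (since 67 mod 8 = 3)
  pull out 2: (2/67) = -1  (since 67 mod 8 = 3)
  reciprocity: (3/67) -> -(67/3)
  reduce: (1/3)
  (1/3) = 1
Product of signs = 1
(67/79) = 1

1


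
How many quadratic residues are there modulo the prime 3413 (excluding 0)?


For prime p, the number of non-zero quadratic residues is (p-1)/2.
= (3413-1)/2
= 1706

1706


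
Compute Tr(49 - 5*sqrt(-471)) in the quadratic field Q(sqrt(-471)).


Tr(a + b*sqrt(d)) = (a + b*sqrt(d)) + (a - b*sqrt(d)) = 2a
= 2 * (49)
= 98

98


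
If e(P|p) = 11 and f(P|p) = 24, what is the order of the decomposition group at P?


|D_P| = e * f
= 11 * 24
= 264

264


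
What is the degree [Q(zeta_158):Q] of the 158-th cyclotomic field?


The degree equals Euler's totient phi(158).
158 = 2 * 79
phi(158) = 78

78


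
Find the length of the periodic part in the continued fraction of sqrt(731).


Run the CF algorithm for sqrt(731).
a_0 = floor(sqrt(731)) = 27; set m_0=0, q_0=1.
Recurrence: m' = q*a - m,  q' = (d - m'^2)/q,  a' = floor((a_0 + m')/q').
  step 1: m=27, q=2, a=27
  step 2: m=27, q=1, a=54
a_2 = 2*a_0 = 54, so the period closes here.
sqrt(731) = [27; 27, 54]
Period length = 2

2
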